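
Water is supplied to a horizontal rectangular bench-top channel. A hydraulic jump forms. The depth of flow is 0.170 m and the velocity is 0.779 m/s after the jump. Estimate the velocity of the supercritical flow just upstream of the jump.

Fr₂ = V₂/√(g·y₂) = 0.779/√(9.81×0.170) = 0.603.
The Bélanger relation is symmetric: y₁/y₂ = ½[√(1 + 8Fr₂²) − 1] = ½[√3.911 − 1] = 0.489.
y₁ = 0.489 × 0.170 = 0.0831 m.
V₁ = q/y₁ = 0.132/0.0831 = 1.59 m/s.

V₁ = 1.59 m/s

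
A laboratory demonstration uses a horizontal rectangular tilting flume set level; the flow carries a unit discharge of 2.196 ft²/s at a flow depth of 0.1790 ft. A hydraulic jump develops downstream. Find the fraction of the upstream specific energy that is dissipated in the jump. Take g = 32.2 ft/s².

ΔE/E₁ = 0.500 (50.0%)

V₁ = q/y₁ = 2.196/0.1790 = 12.27 ft/s. Fr₁ = V₁/√(g·y₁) = 12.27/√(32.2×0.1790) = 5.110.
By Bélanger, y₂/y₁ = ½[√(1 + 8Fr₁²) − 1] = ½[√209.90 − 1] = 6.744.
y₂ = 6.744 × 0.1790 = 1.207 ft.
E₁ = y₁ + V₁²/2g = 2.516 ft. ΔE = (y₂ − y₁)³/(4y₁y₂) = 1.258 ft. ΔE/E₁ = 1.258/2.516 = 0.500.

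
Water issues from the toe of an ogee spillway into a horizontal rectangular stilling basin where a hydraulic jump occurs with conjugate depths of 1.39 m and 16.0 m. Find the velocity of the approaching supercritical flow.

V₁ = 31.3 m/s

For a rectangular channel the momentum equation gives q² = ½·g·y₁·y₂·(y₁ + y₂) = ½×9.81×1.39×16.0×17.4 = 1897.
q = √1897 = 43.6 m²/s.
V₁ = q/y₁ = 43.6/1.39 = 31.3 m/s.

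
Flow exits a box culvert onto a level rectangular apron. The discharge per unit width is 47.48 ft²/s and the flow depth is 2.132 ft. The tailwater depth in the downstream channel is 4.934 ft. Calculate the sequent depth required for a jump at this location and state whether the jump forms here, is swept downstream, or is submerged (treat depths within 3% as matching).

y₂ = 7.108 ft; the jump is swept downstream

V₁ = q/y₁ = 47.48/2.132 = 22.27 ft/s. Fr₁ = V₁/√(g·y₁) = 22.27/√(32.2×2.132) = 2.688.
From the momentum equation for a rectangular channel, y₂/y₁ = ½[√(1 + 8Fr₁²) − 1] = ½[√58.795 − 1] = 3.334.
y₂ = 3.334 × 2.132 = 7.108 ft.
Tailwater y_tw = 4.934 ft: y_tw < y₂, so the jump is swept downstream.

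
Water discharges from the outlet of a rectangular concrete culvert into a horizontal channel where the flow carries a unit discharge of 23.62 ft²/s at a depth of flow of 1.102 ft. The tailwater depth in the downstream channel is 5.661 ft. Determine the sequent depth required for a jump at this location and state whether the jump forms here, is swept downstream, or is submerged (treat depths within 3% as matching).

V₁ = q/y₁ = 23.62/1.102 = 21.43 ft/s. Fr₁ = V₁/√(g·y₁) = 21.43/√(32.2×1.102) = 3.598.
Bélanger equation: y₂/y₁ = ½[√(1 + 8Fr₁²) − 1] = ½[√104.57 − 1] = 4.613.
y₂ = 4.613 × 1.102 = 5.084 ft.
Tailwater y_tw = 5.661 ft: y_tw > y₂, so the jump is submerged.

y₂ = 5.084 ft; the jump is submerged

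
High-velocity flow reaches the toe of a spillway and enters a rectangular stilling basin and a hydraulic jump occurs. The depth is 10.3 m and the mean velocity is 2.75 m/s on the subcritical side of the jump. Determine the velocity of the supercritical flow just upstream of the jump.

V₁ = 20.8 m/s

Fr₂ = V₂/√(g·y₂) = 2.75/√(9.81×10.3) = 0.274.
From the momentum equation (using Fr₂), y₁/y₂ = ½[√(1 + 8Fr₂²) − 1] = ½[√1.599 − 1] = 0.132.
y₁ = 0.132 × 10.3 = 1.36 m.
V₁ = q/y₁ = 28.3/1.36 = 20.8 m/s.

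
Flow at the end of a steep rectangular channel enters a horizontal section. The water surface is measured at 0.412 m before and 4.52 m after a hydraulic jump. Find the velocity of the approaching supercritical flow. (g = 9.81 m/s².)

For a rectangular channel the momentum equation gives q² = ½·g·y₁·y₂·(y₁ + y₂) = ½×9.81×0.412×4.52×4.93 = 45.1.
q = √45.1 = 6.71 m²/s.
V₁ = q/y₁ = 6.71/0.412 = 16.3 m/s.

V₁ = 16.3 m/s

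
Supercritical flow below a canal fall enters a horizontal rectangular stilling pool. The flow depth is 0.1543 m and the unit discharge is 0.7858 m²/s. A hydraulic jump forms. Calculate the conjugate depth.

V₁ = q/y₁ = 0.7858/0.1543 = 5.093 m/s. Fr₁ = V₁/√(g·y₁) = 5.093/√(9.81×0.1543) = 4.139.
Sequent-depth ratio: y₂/y₁ = ½[√(1 + 8Fr₁²) − 1] = ½[√138.07 − 1] = 5.375.
y₂ = 5.375 × 0.1543 = 0.8294 m.

y₂ = 0.8294 m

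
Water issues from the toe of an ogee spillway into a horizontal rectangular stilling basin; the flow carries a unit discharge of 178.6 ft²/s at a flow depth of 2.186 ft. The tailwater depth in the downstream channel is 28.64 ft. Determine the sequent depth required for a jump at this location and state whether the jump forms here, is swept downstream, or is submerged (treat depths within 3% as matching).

V₁ = q/y₁ = 178.6/2.186 = 81.70 ft/s. Fr₁ = V₁/√(g·y₁) = 81.70/√(32.2×2.186) = 9.738.
Sequent-depth ratio: y₂/y₁ = ½[√(1 + 8Fr₁²) − 1] = ½[√759.66 − 1] = 13.28.
y₂ = 13.28 × 2.186 = 29.03 ft.
Tailwater y_tw = 28.64 ft: y_tw ≈ y₂, so the jump forms here.

y₂ = 29.03 ft; the jump forms here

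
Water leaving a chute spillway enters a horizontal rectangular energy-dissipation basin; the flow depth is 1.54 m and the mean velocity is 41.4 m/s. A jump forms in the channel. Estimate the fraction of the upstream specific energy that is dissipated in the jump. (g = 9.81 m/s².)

ΔE/E₁ = 0.743 (74.3%)

Fr₁ = V₁/√(g·y₁) = 41.4/√(9.81×1.54) = 10.7.
Bélanger equation: y₂/y₁ = ½[√(1 + 8Fr₁²) − 1] = ½[√908.6 − 1] = 14.6.
y₂ = 14.6 × 1.54 = 22.4 m.
E₁ = y₁ + V₁²/2g = 88.9 m. ΔE = (y₂ − y₁)³/(4y₁y₂) = 66.0 m. ΔE/E₁ = 66.0/88.9 = 0.743.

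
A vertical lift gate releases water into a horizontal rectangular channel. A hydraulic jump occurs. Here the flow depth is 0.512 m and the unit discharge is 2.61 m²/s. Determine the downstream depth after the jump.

V₁ = q/y₁ = 2.61/0.512 = 5.10 m/s. Fr₁ = V₁/√(g·y₁) = 5.10/√(9.81×0.512) = 2.27.
From the momentum equation for a rectangular channel, y₂/y₁ = ½[√(1 + 8Fr₁²) − 1] = ½[√42.39 − 1] = 2.76.
y₂ = 2.76 × 0.512 = 1.41 m.

y₂ = 1.41 m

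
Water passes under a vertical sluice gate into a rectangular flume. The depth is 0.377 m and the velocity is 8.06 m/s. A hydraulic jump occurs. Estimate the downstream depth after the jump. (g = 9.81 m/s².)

y₂ = 2.05 m

Fr₁ = V₁/√(g·y₁) = 8.06/√(9.81×0.377) = 4.19.
Bélanger equation: y₂/y₁ = ½[√(1 + 8Fr₁²) − 1] = ½[√141.5 − 1] = 5.45.
y₂ = 5.45 × 0.377 = 2.05 m.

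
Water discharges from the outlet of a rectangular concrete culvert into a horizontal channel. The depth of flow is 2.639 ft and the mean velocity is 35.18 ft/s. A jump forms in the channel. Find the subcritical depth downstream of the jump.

Fr₁ = V₁/√(g·y₁) = 35.18/√(32.2×2.639) = 3.816.
Sequent-depth ratio: y₂/y₁ = ½[√(1 + 8Fr₁²) − 1] = ½[√117.52 − 1] = 4.920.
y₂ = 4.920 × 2.639 = 12.98 ft.

y₂ = 12.98 ft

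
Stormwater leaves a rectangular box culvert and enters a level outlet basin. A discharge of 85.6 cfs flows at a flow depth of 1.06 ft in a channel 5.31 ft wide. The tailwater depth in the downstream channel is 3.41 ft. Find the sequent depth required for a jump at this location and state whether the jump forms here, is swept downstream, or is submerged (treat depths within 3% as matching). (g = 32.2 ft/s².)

q = Q/b = 85.6/5.31 = 16.1 ft²/s; V₁ = q/y₁ = 15.2 ft/s. Fr₁ = V₁/√(g·y₁) = 2.60.
Bélanger equation: y₂/y₁ = ½[√(1 + 8Fr₁²) − 1] = ½[√55.21 − 1] = 3.22.
y₂ = 3.22 × 1.06 = 3.41 ft.
Tailwater y_tw = 3.41 ft: y_tw ≈ y₂, so the jump forms here.

y₂ = 3.41 ft; the jump forms here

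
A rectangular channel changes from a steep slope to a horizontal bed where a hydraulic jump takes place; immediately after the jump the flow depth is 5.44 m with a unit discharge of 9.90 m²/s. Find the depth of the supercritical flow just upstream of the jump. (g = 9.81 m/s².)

y₁ = 0.607 m

V₂ = q/y₂ = 9.90/5.44 = 1.82 m/s; Fr₂ = V₂/√(g·y₂) = 0.249.
Since the conjugate-depth ratio holds either way, y₁/y₂ = ½[√(1 + 8Fr₂²) − 1] = ½[√1.496 − 1] = 0.112.
y₁ = 0.112 × 5.44 = 0.607 m.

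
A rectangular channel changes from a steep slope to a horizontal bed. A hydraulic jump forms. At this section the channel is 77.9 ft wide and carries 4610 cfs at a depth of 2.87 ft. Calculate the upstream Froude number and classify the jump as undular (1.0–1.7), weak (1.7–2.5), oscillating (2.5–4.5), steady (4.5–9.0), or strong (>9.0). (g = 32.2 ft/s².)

Fr₁ = 2.14; weak jump

q = Q/b = 4610/77.9 = 59.2 ft²/s; V₁ = q/y₁ = 20.6 ft/s. Fr₁ = V₁/√(g·y₁) = 2.14.
Fr₁ = 2.14 lies in the weak range.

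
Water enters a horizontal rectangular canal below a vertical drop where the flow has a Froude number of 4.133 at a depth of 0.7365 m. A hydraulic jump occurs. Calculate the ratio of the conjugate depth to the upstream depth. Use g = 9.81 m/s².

y₂/y₁ = 5.366

Fr₁ = 4.133 (given).
Sequent-depth ratio: y₂/y₁ = ½[√(1 + 8Fr₁²) − 1] = ½[√137.65 − 1] = 5.366.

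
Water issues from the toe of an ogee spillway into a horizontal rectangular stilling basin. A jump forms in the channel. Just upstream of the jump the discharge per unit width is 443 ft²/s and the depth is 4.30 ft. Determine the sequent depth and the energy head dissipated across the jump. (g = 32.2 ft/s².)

y₂ = 51.1 ft; ΔE = 117 ft

V₁ = q/y₁ = 443/4.30 = 103 ft/s. Fr₁ = V₁/√(g·y₁) = 103/√(32.2×4.30) = 8.76.
By Bélanger, y₂/y₁ = ½[√(1 + 8Fr₁²) − 1] = ½[√614.2 − 1] = 11.9.
y₂ = 11.9 × 4.30 = 51.1 ft.
V₂ = q/y₂ = 443/51.1 = 8.66 ft/s. E₁ = y₁ + V₁²/2g = 169 ft; E₂ = y₂ + V₂²/2g = 52.3 ft. ΔE = E₁ − E₂ = 117 ft.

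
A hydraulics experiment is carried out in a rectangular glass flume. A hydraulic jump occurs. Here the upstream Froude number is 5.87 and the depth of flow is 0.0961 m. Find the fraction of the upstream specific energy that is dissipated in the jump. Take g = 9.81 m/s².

Fr₁ = 5.87 (given).
Bélanger equation: y₂/y₁ = ½[√(1 + 8Fr₁²) − 1] = ½[√276.7 − 1] = 7.82.
y₂ = 7.82 × 0.0961 = 0.751 m.
E₁ = y₁(1 + Fr₁²/2) = 0.0961×(1 + 5.87²/2) = 1.75 m. ΔE = (y₂ − y₁)³/(4y₁y₂) = 0.973 m. ΔE/E₁ = 0.973/1.75 = 0.556.

ΔE/E₁ = 0.556 (55.6%)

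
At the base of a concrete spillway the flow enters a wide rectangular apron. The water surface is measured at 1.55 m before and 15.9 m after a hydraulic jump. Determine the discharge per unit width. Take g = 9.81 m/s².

q = 45.9 m²/s

For a rectangular channel the momentum equation gives q² = ½·g·y₁·y₂·(y₁ + y₂) = ½×9.81×1.55×15.9×17.4 = 2109.
q = √2109 = 45.9 m²/s.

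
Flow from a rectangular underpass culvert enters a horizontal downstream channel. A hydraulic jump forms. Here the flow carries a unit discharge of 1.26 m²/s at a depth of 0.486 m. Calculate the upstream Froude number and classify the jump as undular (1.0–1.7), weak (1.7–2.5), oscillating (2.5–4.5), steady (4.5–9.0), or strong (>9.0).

Fr₁ = 1.19; undular jump

V₁ = q/y₁ = 1.26/0.486 = 2.59 m/s. Fr₁ = V₁/√(g·y₁) = 2.59/√(9.81×0.486) = 1.19.
Fr₁ = 1.19 lies in the undular range.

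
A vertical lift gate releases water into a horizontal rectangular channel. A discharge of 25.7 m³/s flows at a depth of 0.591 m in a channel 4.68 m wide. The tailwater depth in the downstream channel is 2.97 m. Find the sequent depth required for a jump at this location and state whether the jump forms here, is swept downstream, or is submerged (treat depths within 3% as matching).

q = Q/b = 25.7/4.68 = 5.49 m²/s; V₁ = q/y₁ = 9.29 m/s. Fr₁ = V₁/√(g·y₁) = 3.86.
Bélanger equation: y₂/y₁ = ½[√(1 + 8Fr₁²) − 1] = ½[√120.1 − 1] = 4.98.
y₂ = 4.98 × 0.591 = 2.94 m.
Tailwater y_tw = 2.97 m: y_tw ≈ y₂, so the jump forms here.

y₂ = 2.94 m; the jump forms here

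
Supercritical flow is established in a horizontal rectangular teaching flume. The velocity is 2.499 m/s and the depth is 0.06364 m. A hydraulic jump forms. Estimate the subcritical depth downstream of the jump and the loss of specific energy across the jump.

Fr₁ = V₁/√(g·y₁) = 2.499/√(9.81×0.06364) = 3.163.
Bélanger equation: y₂/y₁ = ½[√(1 + 8Fr₁²) − 1] = ½[√81.025 − 1] = 4.001.
y₂ = 4.001 × 0.06364 = 0.2546 m.
q = V₁·y₁ = 2.499 × 0.06364 = 0.1590 m²/s. V₂ = q/y₂ = 0.1590/0.2546 = 0.6246 m/s. E₁ = y₁ + V₁²/2g = 0.3819 m; E₂ = y₂ + V₂²/2g = 0.2745 m. ΔE = E₁ − E₂ = 0.1074 m.

y₂ = 0.2546 m; ΔE = 0.1074 m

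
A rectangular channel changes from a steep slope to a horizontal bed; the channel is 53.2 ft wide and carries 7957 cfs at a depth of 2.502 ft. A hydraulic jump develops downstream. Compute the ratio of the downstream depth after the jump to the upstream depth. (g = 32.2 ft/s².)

q = Q/b = 7957/53.2 = 149.6 ft²/s; V₁ = q/y₁ = 59.78 ft/s. Fr₁ = V₁/√(g·y₁) = 6.660.
By Bélanger, y₂/y₁ = ½[√(1 + 8Fr₁²) − 1] = ½[√355.85 − 1] = 8.932.

y₂/y₁ = 8.932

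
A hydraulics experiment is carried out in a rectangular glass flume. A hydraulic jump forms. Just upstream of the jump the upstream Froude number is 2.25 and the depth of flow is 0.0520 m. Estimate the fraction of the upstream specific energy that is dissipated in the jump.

Fr₁ = 2.25 (given).
Conjugate-depth relation: y₂/y₁ = ½[√(1 + 8Fr₁²) − 1] = ½[√41.50 − 1] = 2.72.
y₂ = 2.72 × 0.0520 = 0.141 m.
E₁ = y₁(1 + Fr₁²/2) = 0.0520×(1 + 2.25²/2) = 0.184 m. ΔE = (y₂ − y₁)³/(4y₁y₂) = 0.0244 m. ΔE/E₁ = 0.0244/0.184 = 0.133.

ΔE/E₁ = 0.133 (13.3%)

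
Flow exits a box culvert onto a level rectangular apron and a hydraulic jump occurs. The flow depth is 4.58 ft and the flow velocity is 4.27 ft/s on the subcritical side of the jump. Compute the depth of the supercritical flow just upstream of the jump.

y₁ = 0.940 ft

Fr₂ = V₂/√(g·y₂) = 4.27/√(32.2×4.58) = 0.352.
Applying the sequent-depth relation in reverse, y₁/y₂ = ½[√(1 + 8Fr₂²) − 1] = ½[√1.989 − 1] = 0.205.
y₁ = 0.205 × 4.58 = 0.940 ft.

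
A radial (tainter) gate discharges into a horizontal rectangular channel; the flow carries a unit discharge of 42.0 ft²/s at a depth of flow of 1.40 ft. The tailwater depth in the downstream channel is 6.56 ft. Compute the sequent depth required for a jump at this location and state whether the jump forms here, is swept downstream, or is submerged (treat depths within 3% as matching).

y₂ = 8.17 ft; the jump is swept downstream

V₁ = q/y₁ = 42.0/1.40 = 30.0 ft/s. Fr₁ = V₁/√(g·y₁) = 30.0/√(32.2×1.40) = 4.47.
Conjugate-depth relation: y₂/y₁ = ½[√(1 + 8Fr₁²) − 1] = ½[√160.7 − 1] = 5.84.
y₂ = 5.84 × 1.40 = 8.17 ft.
Tailwater y_tw = 6.56 ft: y_tw < y₂, so the jump is swept downstream.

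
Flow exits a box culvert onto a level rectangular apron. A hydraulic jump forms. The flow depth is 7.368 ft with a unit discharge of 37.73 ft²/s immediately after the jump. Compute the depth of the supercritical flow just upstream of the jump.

y₁ = 1.373 ft

V₂ = q/y₂ = 37.73/7.368 = 5.121 ft/s; Fr₂ = V₂/√(g·y₂) = 0.3325.
Applying the sequent-depth relation in reverse, y₁/y₂ = ½[√(1 + 8Fr₂²) − 1] = ½[√1.8842 − 1] = 0.1863.
y₁ = 0.1863 × 7.368 = 1.373 ft.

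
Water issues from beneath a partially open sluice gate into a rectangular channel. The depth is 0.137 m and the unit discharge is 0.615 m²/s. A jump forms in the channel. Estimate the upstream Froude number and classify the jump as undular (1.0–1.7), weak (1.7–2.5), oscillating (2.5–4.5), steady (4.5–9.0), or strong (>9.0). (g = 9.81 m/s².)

V₁ = q/y₁ = 0.615/0.137 = 4.49 m/s. Fr₁ = V₁/√(g·y₁) = 4.49/√(9.81×0.137) = 3.87.
Fr₁ = 3.87 lies in the oscillating range.

Fr₁ = 3.87; oscillating jump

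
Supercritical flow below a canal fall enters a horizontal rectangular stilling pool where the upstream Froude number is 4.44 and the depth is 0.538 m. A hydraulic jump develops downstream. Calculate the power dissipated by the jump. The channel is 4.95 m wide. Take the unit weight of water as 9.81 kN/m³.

Fr₁ = 4.44 (given).
From the momentum equation for a rectangular channel, y₂/y₁ = ½[√(1 + 8Fr₁²) − 1] = ½[√158.7 − 1] = 5.80.
y₂ = 5.80 × 0.538 = 3.12 m.
V₁ = Fr₁·√(g·y₁) = 4.44×√(9.81×0.538) = 10.2 m/s; q = V₁·y₁ = 5.49 m²/s. V₂ = q/y₂ = 5.49/3.12 = 1.76 m/s. E₁ = y₁ + V₁²/2g = 5.84 m; E₂ = y₂ + V₂²/2g = 3.28 m. ΔE = E₁ − E₂ = 2.56 m.
Q = q·b = 5.49 × 4.95 = 27.2 m³/s. P = γ·Q·ΔE = 9.81 × 27.2 × 2.56 = 683 kW.

P = 683 kW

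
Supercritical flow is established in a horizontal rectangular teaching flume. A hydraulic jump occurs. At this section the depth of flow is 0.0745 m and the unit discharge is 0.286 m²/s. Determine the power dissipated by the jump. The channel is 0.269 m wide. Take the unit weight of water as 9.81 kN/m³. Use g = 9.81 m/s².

P = 0.277 kW

V₁ = q/y₁ = 0.286/0.0745 = 3.84 m/s. Fr₁ = V₁/√(g·y₁) = 3.84/√(9.81×0.0745) = 4.49.
From the momentum equation for a rectangular channel, y₂/y₁ = ½[√(1 + 8Fr₁²) − 1] = ½[√162.3 − 1] = 5.87.
y₂ = 5.87 × 0.0745 = 0.437 m.
Head loss: ΔE = (y₂ − y₁)³/(4y₁y₂) = (0.437 − 0.0745)³/(4×0.0745×0.437) = 0.0478/0.130 = 0.367 m.
Q = q·b = 0.286 × 0.269 = 0.0769 m³/s. P = γ·Q·ΔE = 9.81 × 0.0769 × 0.367 = 0.277 kW.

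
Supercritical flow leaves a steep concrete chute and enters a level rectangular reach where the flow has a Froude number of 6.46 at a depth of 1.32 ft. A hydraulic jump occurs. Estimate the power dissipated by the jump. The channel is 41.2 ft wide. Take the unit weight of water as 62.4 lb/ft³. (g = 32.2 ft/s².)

Fr₁ = 6.46 (given).
By Bélanger, y₂/y₁ = ½[√(1 + 8Fr₁²) − 1] = ½[√334.9 − 1] = 8.65.
y₂ = 8.65 × 1.32 = 11.4 ft.
Head loss: ΔE = (y₂ − y₁)³/(4y₁y₂) = (11.4 − 1.32)³/(4×1.32×11.4) = 1029/60.3 = 17.1 ft.
V₁ = Fr₁·√(g·y₁) = 6.46×√(32.2×1.32) = 42.1 ft/s; q = V₁·y₁ = 55.6 ft²/s. Q = q·b = 55.6 × 41.2 = 2290 cfs. P = γ·Q·ΔE/550 = 62.4 × 2290 × 17.1 / 550 = 4438 hp.

P = 4438 hp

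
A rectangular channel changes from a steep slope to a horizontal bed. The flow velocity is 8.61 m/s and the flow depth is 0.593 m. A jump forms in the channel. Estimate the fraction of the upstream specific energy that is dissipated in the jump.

Fr₁ = V₁/√(g·y₁) = 8.61/√(9.81×0.593) = 3.57.
Bélanger equation: y₂/y₁ = ½[√(1 + 8Fr₁²) − 1] = ½[√102.9 − 1] = 4.57.
y₂ = 4.57 × 0.593 = 2.71 m.
E₁ = y₁ + V₁²/2g = 4.37 m. ΔE = (y₂ − y₁)³/(4y₁y₂) = 1.48 m. ΔE/E₁ = 1.48/4.37 = 0.338.

ΔE/E₁ = 0.338 (33.8%)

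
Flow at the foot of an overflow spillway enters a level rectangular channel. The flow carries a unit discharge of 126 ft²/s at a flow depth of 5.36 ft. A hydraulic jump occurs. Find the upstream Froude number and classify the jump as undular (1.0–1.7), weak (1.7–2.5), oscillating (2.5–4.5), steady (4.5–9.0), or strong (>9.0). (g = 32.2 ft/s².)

V₁ = q/y₁ = 126/5.36 = 23.5 ft/s. Fr₁ = V₁/√(g·y₁) = 23.5/√(32.2×5.36) = 1.79.
Fr₁ = 1.79 lies in the weak range.

Fr₁ = 1.79; weak jump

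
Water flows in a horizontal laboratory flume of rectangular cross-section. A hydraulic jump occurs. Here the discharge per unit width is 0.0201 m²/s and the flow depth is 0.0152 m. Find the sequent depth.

y₂ = 0.0664 m

V₁ = q/y₁ = 0.0201/0.0152 = 1.32 m/s. Fr₁ = V₁/√(g·y₁) = 1.32/√(9.81×0.0152) = 3.42.
Sequent-depth ratio: y₂/y₁ = ½[√(1 + 8Fr₁²) − 1] = ½[√94.82 − 1] = 4.37.
y₂ = 4.37 × 0.0152 = 0.0664 m.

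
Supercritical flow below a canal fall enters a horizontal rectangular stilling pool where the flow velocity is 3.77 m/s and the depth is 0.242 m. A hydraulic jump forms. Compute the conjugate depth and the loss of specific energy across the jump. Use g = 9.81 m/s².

Fr₁ = V₁/√(g·y₁) = 3.77/√(9.81×0.242) = 2.45.
From the momentum equation for a rectangular channel, y₂/y₁ = ½[√(1 + 8Fr₁²) − 1] = ½[√48.89 − 1] = 3.00.
y₂ = 3.00 × 0.242 = 0.725 m.
Head loss: ΔE = (y₂ − y₁)³/(4y₁y₂) = (0.725 − 0.242)³/(4×0.242×0.725) = 0.113/0.702 = 0.161 m.

y₂ = 0.725 m; ΔE = 0.161 m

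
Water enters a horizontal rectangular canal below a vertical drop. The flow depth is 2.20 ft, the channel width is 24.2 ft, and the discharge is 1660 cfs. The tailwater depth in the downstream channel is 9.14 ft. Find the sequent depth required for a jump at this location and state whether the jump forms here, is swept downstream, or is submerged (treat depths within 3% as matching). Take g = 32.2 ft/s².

y₂ = 10.5 ft; the jump is swept downstream

q = Q/b = 1660/24.2 = 68.6 ft²/s; V₁ = q/y₁ = 31.2 ft/s. Fr₁ = V₁/√(g·y₁) = 3.70.
Sequent-depth ratio: y₂/y₁ = ½[√(1 + 8Fr₁²) − 1] = ½[√110.8 − 1] = 4.76.
y₂ = 4.76 × 2.20 = 10.5 ft.
Tailwater y_tw = 9.14 ft: y_tw < y₂, so the jump is swept downstream.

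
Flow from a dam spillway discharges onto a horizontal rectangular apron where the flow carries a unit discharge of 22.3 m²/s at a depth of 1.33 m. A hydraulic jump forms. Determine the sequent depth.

V₁ = q/y₁ = 22.3/1.33 = 16.8 m/s. Fr₁ = V₁/√(g·y₁) = 16.8/√(9.81×1.33) = 4.64.
By Bélanger, y₂/y₁ = ½[√(1 + 8Fr₁²) − 1] = ½[√173.4 − 1] = 6.08.
y₂ = 6.08 × 1.33 = 8.09 m.

y₂ = 8.09 m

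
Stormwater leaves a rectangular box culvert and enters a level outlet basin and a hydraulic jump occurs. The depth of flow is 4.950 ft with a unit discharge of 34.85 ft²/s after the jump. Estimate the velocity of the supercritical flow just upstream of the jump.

V₁ = 16.23 ft/s

V₂ = q/y₂ = 34.85/4.950 = 7.040 ft/s; Fr₂ = V₂/√(g·y₂) = 0.5577.
From the momentum equation (using Fr₂), y₁/y₂ = ½[√(1 + 8Fr₂²) − 1] = ½[√3.4878 − 1] = 0.4338.
y₁ = 0.4338 × 4.950 = 2.147 ft.
V₁ = q/y₁ = 34.85/2.147 = 16.23 ft/s.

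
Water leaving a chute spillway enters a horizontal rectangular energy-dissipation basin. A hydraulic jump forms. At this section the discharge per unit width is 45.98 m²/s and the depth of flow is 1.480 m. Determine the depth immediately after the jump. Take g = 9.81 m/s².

y₂ = 16.34 m

V₁ = q/y₁ = 45.98/1.480 = 31.07 m/s. Fr₁ = V₁/√(g·y₁) = 31.07/√(9.81×1.480) = 8.153.
Sequent-depth ratio: y₂/y₁ = ½[√(1 + 8Fr₁²) − 1] = ½[√532.83 − 1] = 11.04.
y₂ = 11.04 × 1.480 = 16.34 m.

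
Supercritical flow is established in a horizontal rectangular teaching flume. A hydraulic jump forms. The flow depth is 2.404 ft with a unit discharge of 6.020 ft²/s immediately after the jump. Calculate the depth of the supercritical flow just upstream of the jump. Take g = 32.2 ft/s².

y₁ = 0.3411 ft

V₂ = q/y₂ = 6.020/2.404 = 2.504 ft/s; Fr₂ = V₂/√(g·y₂) = 0.2846.
The Bélanger relation is symmetric: y₁/y₂ = ½[√(1 + 8Fr₂²) − 1] = ½[√1.6481 − 1] = 0.1419.
y₁ = 0.1419 × 2.404 = 0.3411 ft.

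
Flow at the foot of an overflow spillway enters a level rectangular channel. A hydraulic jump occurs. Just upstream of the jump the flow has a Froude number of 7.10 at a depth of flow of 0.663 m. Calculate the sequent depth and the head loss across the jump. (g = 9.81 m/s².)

Fr₁ = 7.10 (given).
Bélanger equation: y₂/y₁ = ½[√(1 + 8Fr₁²) − 1] = ½[√404.3 − 1] = 9.55.
y₂ = 9.55 × 0.663 = 6.33 m.
V₁ = Fr₁·√(g·y₁) = 7.10×√(9.81×0.663) = 18.1 m/s; q = V₁·y₁ = 12.0 m²/s. V₂ = q/y₂ = 12.0/6.33 = 1.90 m/s. E₁ = y₁ + V₁²/2g = 17.4 m; E₂ = y₂ + V₂²/2g = 6.52 m. ΔE = E₁ − E₂ = 10.9 m.

y₂ = 6.33 m; ΔE = 10.9 m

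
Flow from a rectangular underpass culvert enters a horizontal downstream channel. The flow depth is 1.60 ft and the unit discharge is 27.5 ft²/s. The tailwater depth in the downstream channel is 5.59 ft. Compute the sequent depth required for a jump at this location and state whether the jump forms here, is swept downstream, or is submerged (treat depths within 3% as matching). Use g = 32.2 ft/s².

y₂ = 4.68 ft; the jump is submerged

V₁ = q/y₁ = 27.5/1.60 = 17.2 ft/s. Fr₁ = V₁/√(g·y₁) = 17.2/√(32.2×1.60) = 2.39.
Conjugate-depth relation: y₂/y₁ = ½[√(1 + 8Fr₁²) − 1] = ½[√46.87 − 1] = 2.92.
y₂ = 2.92 × 1.60 = 4.68 ft.
Tailwater y_tw = 5.59 ft: y_tw > y₂, so the jump is submerged.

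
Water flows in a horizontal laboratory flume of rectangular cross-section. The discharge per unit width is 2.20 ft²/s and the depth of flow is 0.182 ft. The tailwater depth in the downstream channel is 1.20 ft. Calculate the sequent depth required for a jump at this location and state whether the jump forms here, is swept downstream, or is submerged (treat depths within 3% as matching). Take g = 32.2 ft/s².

V₁ = q/y₁ = 2.20/0.182 = 12.1 ft/s. Fr₁ = V₁/√(g·y₁) = 12.1/√(32.2×0.182) = 4.99.
By Bélanger, y₂/y₁ = ½[√(1 + 8Fr₁²) − 1] = ½[√200.5 − 1] = 6.58.
y₂ = 6.58 × 0.182 = 1.20 ft.
Tailwater y_tw = 1.20 ft: y_tw ≈ y₂, so the jump forms here.

y₂ = 1.20 ft; the jump forms here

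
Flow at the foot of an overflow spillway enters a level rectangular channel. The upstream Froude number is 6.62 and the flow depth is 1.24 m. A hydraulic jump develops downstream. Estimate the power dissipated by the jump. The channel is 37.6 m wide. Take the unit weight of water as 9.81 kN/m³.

P = 180168 kW

Fr₁ = 6.62 (given).
Sequent-depth ratio: y₂/y₁ = ½[√(1 + 8Fr₁²) − 1] = ½[√351.6 − 1] = 8.88.
y₂ = 8.88 × 1.24 = 11.0 m.
V₁ = Fr₁·√(g·y₁) = 6.62×√(9.81×1.24) = 23.1 m/s; q = V₁·y₁ = 28.6 m²/s. V₂ = q/y₂ = 28.6/11.0 = 2.60 m/s. E₁ = y₁ + V₁²/2g = 28.4 m; E₂ = y₂ + V₂²/2g = 11.4 m. ΔE = E₁ − E₂ = 17.1 m.
Q = q·b = 28.6 × 37.6 = 1076 m³/s. P = γ·Q·ΔE = 9.81 × 1076 × 17.1 = 180168 kW.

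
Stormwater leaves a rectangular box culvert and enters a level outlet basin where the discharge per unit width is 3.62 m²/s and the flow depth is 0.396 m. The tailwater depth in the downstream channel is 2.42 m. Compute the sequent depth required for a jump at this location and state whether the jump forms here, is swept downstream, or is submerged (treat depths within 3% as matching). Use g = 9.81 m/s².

y₂ = 2.41 m; the jump forms here

V₁ = q/y₁ = 3.62/0.396 = 9.14 m/s. Fr₁ = V₁/√(g·y₁) = 9.14/√(9.81×0.396) = 4.64.
Sequent-depth ratio: y₂/y₁ = ½[√(1 + 8Fr₁²) − 1] = ½[√173.1 − 1] = 6.08.
y₂ = 6.08 × 0.396 = 2.41 m.
Tailwater y_tw = 2.42 m: y_tw ≈ y₂, so the jump forms here.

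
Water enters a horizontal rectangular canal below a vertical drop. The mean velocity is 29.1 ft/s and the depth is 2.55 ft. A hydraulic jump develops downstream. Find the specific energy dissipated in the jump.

Fr₁ = V₁/√(g·y₁) = 29.1/√(32.2×2.55) = 3.21.
From the momentum equation for a rectangular channel, y₂/y₁ = ½[√(1 + 8Fr₁²) − 1] = ½[√83.50 − 1] = 4.07.
y₂ = 4.07 × 2.55 = 10.4 ft.
Head loss: ΔE = (y₂ − y₁)³/(4y₁y₂) = (10.4 − 2.55)³/(4×2.55×10.4) = 479/106 = 4.53 ft.

ΔE = 4.53 ft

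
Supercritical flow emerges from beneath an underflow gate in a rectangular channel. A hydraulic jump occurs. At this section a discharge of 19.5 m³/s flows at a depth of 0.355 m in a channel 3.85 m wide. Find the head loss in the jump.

q = Q/b = 19.5/3.85 = 5.06 m²/s; V₁ = q/y₁ = 14.3 m/s. Fr₁ = V₁/√(g·y₁) = 7.65.
By Bélanger, y₂/y₁ = ½[√(1 + 8Fr₁²) − 1] = ½[√468.6 − 1] = 10.3.
y₂ = 10.3 × 0.355 = 3.66 m.
V₂ = q/y₂ = 5.06/3.66 = 1.38 m/s. E₁ = y₁ + V₁²/2g = 10.7 m; E₂ = y₂ + V₂²/2g = 3.76 m. ΔE = E₁ − E₂ = 6.97 m.

ΔE = 6.97 m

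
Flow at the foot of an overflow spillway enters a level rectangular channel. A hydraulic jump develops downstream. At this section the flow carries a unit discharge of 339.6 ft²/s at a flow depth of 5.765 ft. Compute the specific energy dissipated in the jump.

V₁ = q/y₁ = 339.6/5.765 = 58.91 ft/s. Fr₁ = V₁/√(g·y₁) = 58.91/√(32.2×5.765) = 4.324.
From the momentum equation for a rectangular channel, y₂/y₁ = ½[√(1 + 8Fr₁²) − 1] = ½[√150.54 − 1] = 5.635.
y₂ = 5.635 × 5.765 = 32.48 ft.
V₂ = q/y₂ = 339.6/32.48 = 10.45 ft/s. E₁ = y₁ + V₁²/2g = 59.65 ft; E₂ = y₂ + V₂²/2g = 34.18 ft. ΔE = E₁ − E₂ = 25.47 ft.

ΔE = 25.47 ft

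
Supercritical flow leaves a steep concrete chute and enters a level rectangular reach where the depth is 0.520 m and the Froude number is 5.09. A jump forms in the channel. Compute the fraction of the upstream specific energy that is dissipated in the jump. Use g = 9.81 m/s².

ΔE/E₁ = 0.498 (49.8%)

Fr₁ = 5.09 (given).
Sequent-depth ratio: y₂/y₁ = ½[√(1 + 8Fr₁²) − 1] = ½[√208.3 − 1] = 6.72.
y₂ = 6.72 × 0.520 = 3.49 m.
E₁ = y₁(1 + Fr₁²/2) = 0.520×(1 + 5.09²/2) = 7.26 m. ΔE = (y₂ − y₁)³/(4y₁y₂) = 3.61 m. ΔE/E₁ = 3.61/7.26 = 0.498.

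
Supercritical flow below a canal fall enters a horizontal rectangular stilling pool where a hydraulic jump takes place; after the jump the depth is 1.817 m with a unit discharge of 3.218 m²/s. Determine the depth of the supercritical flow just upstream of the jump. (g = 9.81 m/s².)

y₁ = 0.5012 m

V₂ = q/y₂ = 3.218/1.817 = 1.771 m/s; Fr₂ = V₂/√(g·y₂) = 0.4195.
Applying the sequent-depth relation in reverse, y₁/y₂ = ½[√(1 + 8Fr₂²) − 1] = ½[√2.4078 − 1] = 0.2758.
y₁ = 0.2758 × 1.817 = 0.5012 m.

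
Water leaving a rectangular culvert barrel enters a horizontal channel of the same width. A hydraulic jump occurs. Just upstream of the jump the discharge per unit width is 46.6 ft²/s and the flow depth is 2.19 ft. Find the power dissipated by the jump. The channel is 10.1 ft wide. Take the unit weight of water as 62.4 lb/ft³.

P = 89.1 hp

V₁ = q/y₁ = 46.6/2.19 = 21.3 ft/s. Fr₁ = V₁/√(g·y₁) = 21.3/√(32.2×2.19) = 2.53.
Conjugate-depth relation: y₂/y₁ = ½[√(1 + 8Fr₁²) − 1] = ½[√52.37 − 1] = 3.12.
y₂ = 3.12 × 2.19 = 6.83 ft.
Head loss: ΔE = (y₂ − y₁)³/(4y₁y₂) = (6.83 − 2.19)³/(4×2.19×6.83) = 99.8/59.8 = 1.67 ft.
Q = q·b = 46.6 × 10.1 = 471 cfs. P = γ·Q·ΔE/550 = 62.4 × 471 × 1.67 / 550 = 89.1 hp.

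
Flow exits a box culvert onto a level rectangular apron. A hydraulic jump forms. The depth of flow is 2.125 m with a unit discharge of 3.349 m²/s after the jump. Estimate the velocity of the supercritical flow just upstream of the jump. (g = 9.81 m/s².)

V₂ = q/y₂ = 3.349/2.125 = 1.576 m/s; Fr₂ = V₂/√(g·y₂) = 0.3452.
The Bélanger relation is symmetric: y₁/y₂ = ½[√(1 + 8Fr₂²) − 1] = ½[√1.9532 − 1] = 0.1988.
y₁ = 0.1988 × 2.125 = 0.4224 m.
V₁ = q/y₁ = 3.349/0.4224 = 7.928 m/s.

V₁ = 7.928 m/s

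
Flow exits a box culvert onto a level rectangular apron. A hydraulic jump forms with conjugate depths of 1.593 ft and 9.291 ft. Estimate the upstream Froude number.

For a rectangular channel the momentum equation gives q² = ½·g·y₁·y₂·(y₁ + y₂) = ½×32.2×1.593×9.291×10.88 = 2594.
q = √2594 = 50.93 ft²/s.
V₁ = q/y₁ = 31.97 ft/s; Fr₁ = V₁/√(g·y₁) = 4.464.

Fr₁ = 4.464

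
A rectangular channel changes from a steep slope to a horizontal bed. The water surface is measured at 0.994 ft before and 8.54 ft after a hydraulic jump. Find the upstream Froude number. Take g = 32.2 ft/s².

Fr₁ = 6.42

For a rectangular channel the momentum equation gives q² = ½·g·y₁·y₂·(y₁ + y₂) = ½×32.2×0.994×8.54×9.53 = 1303.
q = √1303 = 36.1 ft²/s.
V₁ = q/y₁ = 36.3 ft/s; Fr₁ = V₁/√(g·y₁) = 6.42.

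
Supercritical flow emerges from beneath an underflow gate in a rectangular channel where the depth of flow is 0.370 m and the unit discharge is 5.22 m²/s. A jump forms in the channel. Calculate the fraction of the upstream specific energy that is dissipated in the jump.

V₁ = q/y₁ = 5.22/0.370 = 14.1 m/s. Fr₁ = V₁/√(g·y₁) = 14.1/√(9.81×0.370) = 7.41.
Sequent-depth ratio: y₂/y₁ = ½[√(1 + 8Fr₁²) − 1] = ½[√439.7 − 1] = 9.98.
y₂ = 9.98 × 0.370 = 3.69 m.
E₁ = y₁ + V₁²/2g = 10.5 m. ΔE = (y₂ − y₁)³/(4y₁y₂) = 6.72 m. ΔE/E₁ = 6.72/10.5 = 0.639.

ΔE/E₁ = 0.639 (63.9%)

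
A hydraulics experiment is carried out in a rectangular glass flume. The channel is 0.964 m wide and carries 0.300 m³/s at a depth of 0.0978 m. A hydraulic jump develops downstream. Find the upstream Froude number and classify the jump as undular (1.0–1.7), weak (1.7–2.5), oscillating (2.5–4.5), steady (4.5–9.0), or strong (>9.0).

q = Q/b = 0.300/0.964 = 0.311 m²/s; V₁ = q/y₁ = 3.18 m/s. Fr₁ = V₁/√(g·y₁) = 3.25.
Fr₁ = 3.25 lies in the oscillating range.

Fr₁ = 3.25; oscillating jump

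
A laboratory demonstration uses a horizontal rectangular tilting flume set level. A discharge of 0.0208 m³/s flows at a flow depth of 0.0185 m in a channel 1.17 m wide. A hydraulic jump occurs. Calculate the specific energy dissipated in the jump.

q = Q/b = 0.0208/1.17 = 0.0178 m²/s; V₁ = q/y₁ = 0.961 m/s. Fr₁ = V₁/√(g·y₁) = 2.26.
Conjugate-depth relation: y₂/y₁ = ½[√(1 + 8Fr₁²) − 1] = ½[√41.71 − 1] = 2.73.
y₂ = 2.73 × 0.0185 = 0.0505 m.
V₂ = q/y₂ = 0.0178/0.0505 = 0.352 m/s. E₁ = y₁ + V₁²/2g = 0.0656 m; E₂ = y₂ + V₂²/2g = 0.0568 m. ΔE = E₁ − E₂ = 0.00876 m.

ΔE = 0.00876 m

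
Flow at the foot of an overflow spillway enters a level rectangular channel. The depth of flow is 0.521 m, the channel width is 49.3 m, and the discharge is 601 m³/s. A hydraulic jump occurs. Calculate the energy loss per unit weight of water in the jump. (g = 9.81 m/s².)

q = Q/b = 601/49.3 = 12.2 m²/s; V₁ = q/y₁ = 23.4 m/s. Fr₁ = V₁/√(g·y₁) = 10.3.
Sequent-depth ratio: y₂/y₁ = ½[√(1 + 8Fr₁²) − 1] = ½[√858.0 − 1] = 14.1.
y₂ = 14.1 × 0.521 = 7.37 m.
Head loss: ΔE = (y₂ − y₁)³/(4y₁y₂) = (7.37 − 0.521)³/(4×0.521×7.37) = 321/15.4 = 20.9 m.

ΔE = 20.9 m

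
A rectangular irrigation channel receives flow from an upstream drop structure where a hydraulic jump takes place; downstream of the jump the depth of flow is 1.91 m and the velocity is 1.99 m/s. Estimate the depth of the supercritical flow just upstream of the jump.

Fr₂ = V₂/√(g·y₂) = 1.99/√(9.81×1.91) = 0.460.
Since the conjugate-depth ratio holds either way, y₁/y₂ = ½[√(1 + 8Fr₂²) − 1] = ½[√2.691 − 1] = 0.320.
y₁ = 0.320 × 1.91 = 0.612 m.

y₁ = 0.612 m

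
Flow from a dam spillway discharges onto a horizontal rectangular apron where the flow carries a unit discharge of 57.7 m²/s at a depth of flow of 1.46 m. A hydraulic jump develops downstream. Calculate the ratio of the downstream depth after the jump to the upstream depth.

V₁ = q/y₁ = 57.7/1.46 = 39.5 m/s. Fr₁ = V₁/√(g·y₁) = 39.5/√(9.81×1.46) = 10.4.
Conjugate-depth relation: y₂/y₁ = ½[√(1 + 8Fr₁²) − 1] = ½[√873.4 − 1] = 14.3.

y₂/y₁ = 14.3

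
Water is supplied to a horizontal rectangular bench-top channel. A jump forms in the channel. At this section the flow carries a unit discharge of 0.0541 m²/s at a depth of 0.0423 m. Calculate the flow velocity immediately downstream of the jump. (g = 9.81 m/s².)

V₁ = q/y₁ = 0.0541/0.0423 = 1.28 m/s. Fr₁ = V₁/√(g·y₁) = 1.28/√(9.81×0.0423) = 1.99.
From the momentum equation for a rectangular channel, y₂/y₁ = ½[√(1 + 8Fr₁²) − 1] = ½[√32.54 − 1] = 2.35.
y₂ = 2.35 × 0.0423 = 0.0995 m.
V₂ = q/y₂ = 0.0541/0.0995 = 0.544 m/s.

V₂ = 0.544 m/s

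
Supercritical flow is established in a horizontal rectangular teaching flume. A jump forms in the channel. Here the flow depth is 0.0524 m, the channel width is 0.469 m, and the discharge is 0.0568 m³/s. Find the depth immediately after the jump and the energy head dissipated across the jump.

y₂ = 0.214 m; ΔE = 0.0942 m

q = Q/b = 0.0568/0.469 = 0.121 m²/s; V₁ = q/y₁ = 2.31 m/s. Fr₁ = V₁/√(g·y₁) = 3.22.
Sequent-depth ratio: y₂/y₁ = ½[√(1 + 8Fr₁²) − 1] = ½[√84.13 − 1] = 4.09.
y₂ = 4.09 × 0.0524 = 0.214 m.
Head loss: ΔE = (y₂ − y₁)³/(4y₁y₂) = (0.214 − 0.0524)³/(4×0.0524×0.214) = 0.00423/0.0449 = 0.0942 m.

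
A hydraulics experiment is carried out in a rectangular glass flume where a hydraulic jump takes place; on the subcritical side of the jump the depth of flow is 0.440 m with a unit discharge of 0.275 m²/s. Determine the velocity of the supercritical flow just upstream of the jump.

V₁ = 3.99 m/s

V₂ = q/y₂ = 0.275/0.440 = 0.625 m/s; Fr₂ = V₂/√(g·y₂) = 0.301.
The Bélanger relation is symmetric: y₁/y₂ = ½[√(1 + 8Fr₂²) − 1] = ½[√1.724 − 1] = 0.157.
y₁ = 0.157 × 0.440 = 0.0689 m.
V₁ = q/y₁ = 0.275/0.0689 = 3.99 m/s.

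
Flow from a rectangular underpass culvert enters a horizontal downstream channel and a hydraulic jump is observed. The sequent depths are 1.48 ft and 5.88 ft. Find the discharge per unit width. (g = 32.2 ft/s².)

q = 32.1 ft²/s

For a rectangular channel the momentum equation gives q² = ½·g·y₁·y₂·(y₁ + y₂) = ½×32.2×1.48×5.88×7.36 = 1031.
q = √1031 = 32.1 ft²/s.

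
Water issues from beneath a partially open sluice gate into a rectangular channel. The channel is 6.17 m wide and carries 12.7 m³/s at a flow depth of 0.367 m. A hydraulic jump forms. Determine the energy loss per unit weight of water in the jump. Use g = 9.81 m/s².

ΔE = 0.492 m

q = Q/b = 12.7/6.17 = 2.06 m²/s; V₁ = q/y₁ = 5.61 m/s. Fr₁ = V₁/√(g·y₁) = 2.96.
Conjugate-depth relation: y₂/y₁ = ½[√(1 + 8Fr₁²) − 1] = ½[√70.90 − 1] = 3.71.
y₂ = 3.71 × 0.367 = 1.36 m.
Head loss: ΔE = (y₂ − y₁)³/(4y₁y₂) = (1.36 − 0.367)³/(4×0.367×1.36) = 0.984/2.00 = 0.492 m.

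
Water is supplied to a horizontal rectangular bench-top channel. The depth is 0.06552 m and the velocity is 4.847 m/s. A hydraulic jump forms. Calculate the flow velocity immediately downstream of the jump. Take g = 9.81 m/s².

V₂ = 0.6010 m/s

Fr₁ = V₁/√(g·y₁) = 4.847/√(9.81×0.06552) = 6.046.
Sequent-depth ratio: y₂/y₁ = ½[√(1 + 8Fr₁²) − 1] = ½[√293.41 − 1] = 8.065.
y₂ = 8.065 × 0.06552 = 0.5284 m.
q = V₁·y₁ = 4.847 × 0.06552 = 0.3176 m²/s.
V₂ = q/y₂ = 0.3176/0.5284 = 0.6010 m/s.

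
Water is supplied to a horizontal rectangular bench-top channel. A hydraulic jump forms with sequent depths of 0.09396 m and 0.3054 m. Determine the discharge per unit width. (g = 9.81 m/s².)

For a rectangular channel the momentum equation gives q² = ½·g·y₁·y₂·(y₁ + y₂) = ½×9.81×0.09396×0.3054×0.3994 = 0.05621.
q = √0.05621 = 0.2371 m²/s.

q = 0.2371 m²/s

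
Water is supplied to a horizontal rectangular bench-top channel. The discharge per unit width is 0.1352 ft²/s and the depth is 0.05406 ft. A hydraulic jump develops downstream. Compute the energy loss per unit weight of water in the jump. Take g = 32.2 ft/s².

ΔE = 0.01121 ft

V₁ = q/y₁ = 0.1352/0.05406 = 2.501 ft/s. Fr₁ = V₁/√(g·y₁) = 2.501/√(32.2×0.05406) = 1.896.
Bélanger equation: y₂/y₁ = ½[√(1 + 8Fr₁²) − 1] = ½[√29.745 − 1] = 2.227.
y₂ = 2.227 × 0.05406 = 0.1204 ft.
V₂ = q/y₂ = 0.1352/0.1204 = 1.123 ft/s. E₁ = y₁ + V₁²/2g = 0.1512 ft; E₂ = y₂ + V₂²/2g = 0.1400 ft. ΔE = E₁ − E₂ = 0.01121 ft.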